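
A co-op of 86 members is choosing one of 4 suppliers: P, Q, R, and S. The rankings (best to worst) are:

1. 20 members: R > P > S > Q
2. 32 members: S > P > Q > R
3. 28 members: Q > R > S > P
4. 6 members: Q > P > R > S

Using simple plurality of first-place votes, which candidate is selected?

First-place votes: P 0, Q 34, R 20, S 32.
Q has the most first-place votes.

Q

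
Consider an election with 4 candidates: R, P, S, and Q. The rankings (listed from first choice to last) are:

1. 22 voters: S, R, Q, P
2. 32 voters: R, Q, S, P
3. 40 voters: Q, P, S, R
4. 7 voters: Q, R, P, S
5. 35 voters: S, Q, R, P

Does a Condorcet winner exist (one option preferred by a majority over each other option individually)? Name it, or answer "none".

Q

Q vs R: 82–54 for Q.
Q vs P: 136–0 for Q.
Q vs S: 79–57 for Q.
Q beats every other option head-to-head.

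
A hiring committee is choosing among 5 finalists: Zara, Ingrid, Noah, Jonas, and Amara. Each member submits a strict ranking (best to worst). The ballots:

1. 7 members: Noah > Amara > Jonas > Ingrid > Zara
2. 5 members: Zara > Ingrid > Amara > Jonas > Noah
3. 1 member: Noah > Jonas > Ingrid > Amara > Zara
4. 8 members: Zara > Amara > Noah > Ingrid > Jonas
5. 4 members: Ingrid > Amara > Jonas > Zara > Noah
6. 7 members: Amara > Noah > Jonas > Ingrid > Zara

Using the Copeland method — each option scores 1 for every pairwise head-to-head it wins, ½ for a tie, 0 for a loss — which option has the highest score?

Zara: beats Noah; loses to Ingrid, Jonas, and Amara → score 1.
Ingrid: beats Zara and Jonas; loses to Noah and Amara → score 2.
Noah: beats Ingrid and Jonas; loses to Zara and Amara → score 2.
Jonas: beats Zara; loses to Ingrid, Noah, and Amara → score 1.
Amara: beats Zara, Ingrid, Noah, and Jonas → score 4.
Amara has the best pairwise record.

Amara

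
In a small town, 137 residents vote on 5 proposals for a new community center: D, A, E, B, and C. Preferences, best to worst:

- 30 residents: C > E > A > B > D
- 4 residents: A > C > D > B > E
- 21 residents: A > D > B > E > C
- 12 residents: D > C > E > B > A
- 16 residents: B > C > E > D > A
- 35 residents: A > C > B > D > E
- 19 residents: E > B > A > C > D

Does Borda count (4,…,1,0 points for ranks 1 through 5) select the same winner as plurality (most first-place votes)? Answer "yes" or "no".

Borda — scores: D 170, A 338, E 243, B 279, C 340. Winner: C.
Plurality — first-place votes: D 12, A 60, E 19, B 16, C 30. Winner: A.
The two methods disagree.

no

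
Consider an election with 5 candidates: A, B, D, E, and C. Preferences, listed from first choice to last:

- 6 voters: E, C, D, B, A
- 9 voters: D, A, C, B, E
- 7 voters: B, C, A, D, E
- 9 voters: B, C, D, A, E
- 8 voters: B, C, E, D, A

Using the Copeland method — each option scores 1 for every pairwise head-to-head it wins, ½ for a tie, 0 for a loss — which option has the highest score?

A: beats E; loses to B, D, and C → score 1.
B: beats A, D, E, and C → score 4.
D: beats A and E; loses to B and C → score 2.
E: loses to A, B, D, and C → score 0.
C: beats A, D, and E; loses to B → score 3.
B has the best pairwise record.

B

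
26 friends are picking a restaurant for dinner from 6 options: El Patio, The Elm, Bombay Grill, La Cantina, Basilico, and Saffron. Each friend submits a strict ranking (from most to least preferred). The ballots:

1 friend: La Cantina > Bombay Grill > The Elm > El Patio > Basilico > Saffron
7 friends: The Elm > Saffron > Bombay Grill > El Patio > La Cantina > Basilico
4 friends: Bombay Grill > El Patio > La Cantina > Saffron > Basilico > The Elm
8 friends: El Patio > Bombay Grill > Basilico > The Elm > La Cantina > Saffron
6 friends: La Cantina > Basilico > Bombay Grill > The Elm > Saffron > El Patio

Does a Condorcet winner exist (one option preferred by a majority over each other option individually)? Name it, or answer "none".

Bombay Grill

Bombay Grill vs El Patio: 18–8 for Bombay Grill.
Bombay Grill vs The Elm: 19–7 for Bombay Grill.
Bombay Grill vs La Cantina: 19–7 for Bombay Grill.
Bombay Grill vs Basilico: 20–6 for Bombay Grill.
Bombay Grill vs Saffron: 19–7 for Bombay Grill.
Bombay Grill beats every other option head-to-head.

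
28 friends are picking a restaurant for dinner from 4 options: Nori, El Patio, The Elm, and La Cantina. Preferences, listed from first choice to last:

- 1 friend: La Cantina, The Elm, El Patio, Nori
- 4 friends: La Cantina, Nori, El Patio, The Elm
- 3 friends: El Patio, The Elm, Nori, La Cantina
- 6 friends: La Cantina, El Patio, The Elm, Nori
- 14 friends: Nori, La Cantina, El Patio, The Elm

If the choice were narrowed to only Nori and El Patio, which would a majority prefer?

Voters preferring Nori to El Patio: 18; preferring El Patio to Nori: 10.
Nori wins the head-to-head.

Nori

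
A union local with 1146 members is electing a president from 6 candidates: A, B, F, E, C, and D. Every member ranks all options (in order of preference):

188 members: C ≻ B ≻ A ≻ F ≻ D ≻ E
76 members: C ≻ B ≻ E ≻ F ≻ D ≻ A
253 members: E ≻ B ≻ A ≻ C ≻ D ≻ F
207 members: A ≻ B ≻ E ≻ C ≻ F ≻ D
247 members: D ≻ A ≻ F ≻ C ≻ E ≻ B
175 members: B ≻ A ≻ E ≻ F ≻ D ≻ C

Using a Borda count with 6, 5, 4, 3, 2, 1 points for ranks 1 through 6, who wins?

A

A: 188·4 + 76·1 + 253·4 + 207·6 + 247·5 + 175·5 = 5192
B: 188·5 + 76·5 + 253·5 + 207·5 + 247·1 + 175·6 = 4917
F: 188·3 + 76·3 + 253·1 + 207·2 + 247·4 + 175·3 = 2972
E: 188·1 + 76·4 + 253·6 + 207·4 + 247·2 + 175·4 = 4032
C: 188·6 + 76·6 + 253·3 + 207·3 + 247·3 + 175·1 = 3880
D: 188·2 + 76·2 + 253·2 + 207·1 + 247·6 + 175·2 = 3073
A has the highest Borda score (5192).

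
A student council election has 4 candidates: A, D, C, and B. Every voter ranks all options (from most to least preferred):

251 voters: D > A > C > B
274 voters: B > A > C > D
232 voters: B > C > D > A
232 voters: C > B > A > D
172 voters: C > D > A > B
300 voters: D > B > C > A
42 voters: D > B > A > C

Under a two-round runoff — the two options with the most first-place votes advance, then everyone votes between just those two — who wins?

Round 1 first-place votes: A 0, D 593, C 404, B 506.
D and B advance.
Runoff: D is preferred to B by 765 voters; B by 738.
D wins the runoff.

D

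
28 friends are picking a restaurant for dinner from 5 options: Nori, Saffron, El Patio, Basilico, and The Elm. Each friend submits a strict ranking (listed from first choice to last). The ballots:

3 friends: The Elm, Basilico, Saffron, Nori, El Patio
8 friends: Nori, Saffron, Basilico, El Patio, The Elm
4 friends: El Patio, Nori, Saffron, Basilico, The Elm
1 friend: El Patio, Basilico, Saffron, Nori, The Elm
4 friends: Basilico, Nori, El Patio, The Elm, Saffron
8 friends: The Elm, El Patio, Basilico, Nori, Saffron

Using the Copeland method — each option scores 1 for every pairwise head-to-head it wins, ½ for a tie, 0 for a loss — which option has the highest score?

Basilico

Nori: beats Saffron, El Patio, and The Elm; loses to Basilico → score 3.
Saffron: loses to Nori, El Patio, Basilico, and The Elm → score 0.
El Patio: beats Saffron and The Elm; loses to Nori and Basilico → score 2.
Basilico: beats Nori, Saffron, El Patio, and The Elm → score 4.
The Elm: beats Saffron; loses to Nori, El Patio, and Basilico → score 1.
Basilico has the best pairwise record.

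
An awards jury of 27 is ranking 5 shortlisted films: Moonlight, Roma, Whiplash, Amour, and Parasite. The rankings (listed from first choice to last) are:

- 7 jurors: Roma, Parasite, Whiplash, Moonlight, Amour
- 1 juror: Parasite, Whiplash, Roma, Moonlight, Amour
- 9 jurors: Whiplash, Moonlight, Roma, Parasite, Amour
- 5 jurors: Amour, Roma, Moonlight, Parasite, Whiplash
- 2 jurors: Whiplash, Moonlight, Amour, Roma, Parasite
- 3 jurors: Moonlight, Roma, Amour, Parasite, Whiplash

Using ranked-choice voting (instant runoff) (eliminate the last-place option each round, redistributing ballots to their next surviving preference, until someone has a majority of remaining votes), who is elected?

Roma

Round 1: Moonlight 3, Roma 7, Whiplash 11, Amour 5, Parasite 1. Eliminate Parasite.
Round 2: Moonlight 3, Roma 7, Whiplash 12, Amour 5. Eliminate Moonlight.
Round 3: Roma 10, Whiplash 12, Amour 5. Eliminate Amour.
Round 4: Roma 15, Whiplash 12. Roma has a majority.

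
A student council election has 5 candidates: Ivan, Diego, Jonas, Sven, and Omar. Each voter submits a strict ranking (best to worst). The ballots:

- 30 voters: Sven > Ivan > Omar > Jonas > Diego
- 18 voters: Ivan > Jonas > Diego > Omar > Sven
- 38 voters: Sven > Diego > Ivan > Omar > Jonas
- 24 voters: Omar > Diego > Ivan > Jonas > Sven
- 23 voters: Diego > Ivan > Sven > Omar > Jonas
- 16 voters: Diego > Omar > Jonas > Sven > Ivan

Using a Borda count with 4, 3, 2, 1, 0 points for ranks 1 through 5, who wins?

Ivan: 30·3 + 18·4 + 38·2 + 24·2 + 23·3 + 16·0 = 355
Diego: 30·0 + 18·2 + 38·3 + 24·3 + 23·4 + 16·4 = 378
Jonas: 30·1 + 18·3 + 38·0 + 24·1 + 23·0 + 16·2 = 140
Sven: 30·4 + 18·0 + 38·4 + 24·0 + 23·2 + 16·1 = 334
Omar: 30·2 + 18·1 + 38·1 + 24·4 + 23·1 + 16·3 = 283
Diego has the highest Borda score (378).

Diego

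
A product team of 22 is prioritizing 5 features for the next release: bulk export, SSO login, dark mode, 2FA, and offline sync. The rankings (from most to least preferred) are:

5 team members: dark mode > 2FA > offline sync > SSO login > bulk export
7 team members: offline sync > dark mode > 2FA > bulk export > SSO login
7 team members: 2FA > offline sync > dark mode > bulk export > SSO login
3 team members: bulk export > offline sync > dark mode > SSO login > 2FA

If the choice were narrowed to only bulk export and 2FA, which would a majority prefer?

Voters preferring bulk export to 2FA: 3; preferring 2FA to bulk export: 19.
2FA wins the head-to-head.

2FA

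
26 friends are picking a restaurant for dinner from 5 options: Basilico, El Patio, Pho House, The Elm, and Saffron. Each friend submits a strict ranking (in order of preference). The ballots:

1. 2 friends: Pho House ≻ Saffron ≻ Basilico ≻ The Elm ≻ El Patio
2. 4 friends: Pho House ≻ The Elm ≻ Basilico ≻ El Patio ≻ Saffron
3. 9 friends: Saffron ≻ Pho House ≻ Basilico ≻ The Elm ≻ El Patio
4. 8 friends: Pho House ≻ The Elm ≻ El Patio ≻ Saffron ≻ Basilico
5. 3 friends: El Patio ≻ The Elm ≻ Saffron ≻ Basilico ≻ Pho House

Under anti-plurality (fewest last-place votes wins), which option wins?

Last-place votes: Basilico 8, El Patio 11, Pho House 3, The Elm 0, Saffron 4.
The Elm is ranked last by the fewest voters, so The Elm wins.

The Elm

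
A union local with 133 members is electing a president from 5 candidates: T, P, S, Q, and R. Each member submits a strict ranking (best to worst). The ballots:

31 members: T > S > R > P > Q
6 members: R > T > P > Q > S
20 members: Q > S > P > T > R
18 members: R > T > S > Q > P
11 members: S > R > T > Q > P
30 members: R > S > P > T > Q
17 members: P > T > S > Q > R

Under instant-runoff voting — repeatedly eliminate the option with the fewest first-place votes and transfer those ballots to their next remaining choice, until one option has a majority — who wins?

T

Round 1: T 31, P 17, S 11, Q 20, R 54. Eliminate S.
Round 2: T 31, P 17, Q 20, R 65. Eliminate P.
Round 3: T 48, Q 20, R 65. Eliminate Q.
Round 4: T 68, R 65. T has a majority.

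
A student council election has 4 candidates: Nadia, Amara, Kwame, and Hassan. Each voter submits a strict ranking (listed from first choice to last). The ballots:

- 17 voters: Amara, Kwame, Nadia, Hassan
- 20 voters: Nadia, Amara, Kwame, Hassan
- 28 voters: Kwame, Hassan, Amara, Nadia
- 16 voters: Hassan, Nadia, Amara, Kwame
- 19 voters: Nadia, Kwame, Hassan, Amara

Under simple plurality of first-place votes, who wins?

First-place votes: Nadia 39, Amara 17, Kwame 28, Hassan 16.
Nadia has the most first-place votes.

Nadia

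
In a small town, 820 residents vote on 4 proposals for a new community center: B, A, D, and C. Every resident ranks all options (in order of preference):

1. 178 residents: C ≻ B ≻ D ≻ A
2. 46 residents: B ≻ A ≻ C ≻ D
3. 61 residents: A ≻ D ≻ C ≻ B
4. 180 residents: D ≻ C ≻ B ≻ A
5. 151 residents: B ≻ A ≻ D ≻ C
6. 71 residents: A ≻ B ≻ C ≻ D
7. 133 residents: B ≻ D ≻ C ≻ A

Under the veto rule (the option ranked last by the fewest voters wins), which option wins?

B

Last-place votes: B 61, A 491, D 117, C 151.
B is ranked last by the fewest voters, so B wins.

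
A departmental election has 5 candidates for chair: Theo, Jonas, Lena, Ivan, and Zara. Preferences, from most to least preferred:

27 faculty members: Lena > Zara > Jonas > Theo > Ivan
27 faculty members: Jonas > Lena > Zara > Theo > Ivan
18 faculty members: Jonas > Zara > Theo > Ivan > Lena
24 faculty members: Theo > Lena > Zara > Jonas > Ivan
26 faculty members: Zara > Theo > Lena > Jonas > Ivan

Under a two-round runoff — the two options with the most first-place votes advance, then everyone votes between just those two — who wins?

Lena

Round 1 first-place votes: Theo 24, Jonas 45, Lena 27, Ivan 0, Zara 26.
Jonas and Lena advance.
Runoff: Jonas is preferred to Lena by 45 voters; Lena by 77.
Lena wins the runoff.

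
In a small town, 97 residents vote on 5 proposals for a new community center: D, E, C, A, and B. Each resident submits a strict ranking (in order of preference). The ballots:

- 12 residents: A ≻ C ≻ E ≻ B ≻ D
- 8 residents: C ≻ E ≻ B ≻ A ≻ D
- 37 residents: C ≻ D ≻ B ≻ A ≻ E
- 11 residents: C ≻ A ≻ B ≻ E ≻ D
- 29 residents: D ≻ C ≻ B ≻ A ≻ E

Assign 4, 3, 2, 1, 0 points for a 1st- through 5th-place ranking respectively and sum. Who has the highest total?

D: 12·0 + 8·0 + 37·3 + 11·0 + 29·4 = 227
E: 12·2 + 8·3 + 37·0 + 11·1 + 29·0 = 59
C: 12·3 + 8·4 + 37·4 + 11·4 + 29·3 = 347
A: 12·4 + 8·1 + 37·1 + 11·3 + 29·1 = 155
B: 12·1 + 8·2 + 37·2 + 11·2 + 29·2 = 182
C has the highest Borda score (347).

C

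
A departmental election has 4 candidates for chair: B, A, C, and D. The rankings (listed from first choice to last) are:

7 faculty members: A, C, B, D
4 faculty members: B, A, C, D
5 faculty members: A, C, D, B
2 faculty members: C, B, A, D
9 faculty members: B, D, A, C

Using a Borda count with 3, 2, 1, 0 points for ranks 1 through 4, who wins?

A

B: 7·1 + 4·3 + 5·0 + 2·2 + 9·3 = 50
A: 7·3 + 4·2 + 5·3 + 2·1 + 9·1 = 55
C: 7·2 + 4·1 + 5·2 + 2·3 + 9·0 = 34
D: 7·0 + 4·0 + 5·1 + 2·0 + 9·2 = 23
A has the highest Borda score (55).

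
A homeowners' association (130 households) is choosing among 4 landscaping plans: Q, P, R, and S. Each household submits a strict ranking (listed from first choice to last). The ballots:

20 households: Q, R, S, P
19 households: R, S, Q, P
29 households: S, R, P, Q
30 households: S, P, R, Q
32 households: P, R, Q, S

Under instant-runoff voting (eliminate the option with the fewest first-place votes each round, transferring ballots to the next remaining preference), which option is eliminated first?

R

Round 1: Q 20, P 32, R 19, S 59. Eliminate R.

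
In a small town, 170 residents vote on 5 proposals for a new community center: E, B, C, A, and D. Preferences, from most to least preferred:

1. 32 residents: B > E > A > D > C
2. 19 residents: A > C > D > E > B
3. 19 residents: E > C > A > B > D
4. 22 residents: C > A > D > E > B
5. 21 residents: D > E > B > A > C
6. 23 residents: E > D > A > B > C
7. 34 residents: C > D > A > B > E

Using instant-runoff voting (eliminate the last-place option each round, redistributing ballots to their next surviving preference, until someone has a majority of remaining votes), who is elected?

Round 1: E 42, B 32, C 56, A 19, D 21. Eliminate A.
Round 2: E 42, B 32, C 75, D 21. Eliminate D.
Round 3: E 63, B 32, C 75. Eliminate B.
Round 4: E 95, C 75. E has a majority.

E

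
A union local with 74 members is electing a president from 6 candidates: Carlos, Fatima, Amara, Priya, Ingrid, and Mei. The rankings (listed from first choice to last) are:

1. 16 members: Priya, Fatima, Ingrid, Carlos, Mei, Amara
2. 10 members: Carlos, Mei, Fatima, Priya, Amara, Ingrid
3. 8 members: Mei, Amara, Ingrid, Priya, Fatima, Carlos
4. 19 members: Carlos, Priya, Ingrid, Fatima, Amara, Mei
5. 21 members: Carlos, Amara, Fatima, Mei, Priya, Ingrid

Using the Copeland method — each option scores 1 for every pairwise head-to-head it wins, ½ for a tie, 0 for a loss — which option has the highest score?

Carlos

Carlos: beats Fatima, Amara, Priya, Ingrid, and Mei → score 5.
Fatima: beats Amara, Ingrid, and Mei; loses to Carlos and Priya → score 3.
Amara: beats Ingrid and Mei; loses to Carlos, Fatima, and Priya → score 2.
Priya: beats Fatima, Amara, and Ingrid; loses to Carlos and Mei → score 3.
Ingrid: loses to Carlos, Fatima, Amara, Priya, and Mei → score 0.
Mei: beats Priya and Ingrid; loses to Carlos, Fatima, and Amara → score 2.
Carlos has the best pairwise record.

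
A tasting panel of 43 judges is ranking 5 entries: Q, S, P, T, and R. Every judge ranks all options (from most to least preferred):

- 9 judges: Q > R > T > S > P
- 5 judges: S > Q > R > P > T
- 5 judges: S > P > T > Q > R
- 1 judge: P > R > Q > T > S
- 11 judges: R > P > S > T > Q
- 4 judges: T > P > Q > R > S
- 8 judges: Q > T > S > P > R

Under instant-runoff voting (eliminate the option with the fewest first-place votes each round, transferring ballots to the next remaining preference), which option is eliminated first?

P

Round 1: Q 17, S 10, P 1, T 4, R 11. Eliminate P.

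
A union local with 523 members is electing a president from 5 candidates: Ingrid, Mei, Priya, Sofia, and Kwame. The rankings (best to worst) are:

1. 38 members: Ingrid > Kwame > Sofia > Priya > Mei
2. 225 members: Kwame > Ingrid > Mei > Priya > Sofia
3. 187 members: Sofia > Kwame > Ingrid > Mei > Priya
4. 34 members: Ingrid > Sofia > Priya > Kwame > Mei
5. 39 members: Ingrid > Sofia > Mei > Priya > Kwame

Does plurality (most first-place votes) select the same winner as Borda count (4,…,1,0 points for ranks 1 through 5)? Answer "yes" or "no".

yes

Plurality — first-place votes: Ingrid 111, Mei 0, Priya 0, Sofia 187, Kwame 225. Winner: Kwame.
Borda — scores: Ingrid 1493, Mei 715, Priya 370, Sofia 1043, Kwame 1609. Winner: Kwame.
The two methods agree.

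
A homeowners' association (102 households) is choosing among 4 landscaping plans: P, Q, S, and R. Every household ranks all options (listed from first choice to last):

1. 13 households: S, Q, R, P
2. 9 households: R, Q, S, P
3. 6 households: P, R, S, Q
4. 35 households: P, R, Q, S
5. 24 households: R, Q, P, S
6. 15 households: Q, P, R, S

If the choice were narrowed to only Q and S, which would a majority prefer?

Q

Voters preferring Q to S: 83; preferring S to Q: 19.
Q wins the head-to-head.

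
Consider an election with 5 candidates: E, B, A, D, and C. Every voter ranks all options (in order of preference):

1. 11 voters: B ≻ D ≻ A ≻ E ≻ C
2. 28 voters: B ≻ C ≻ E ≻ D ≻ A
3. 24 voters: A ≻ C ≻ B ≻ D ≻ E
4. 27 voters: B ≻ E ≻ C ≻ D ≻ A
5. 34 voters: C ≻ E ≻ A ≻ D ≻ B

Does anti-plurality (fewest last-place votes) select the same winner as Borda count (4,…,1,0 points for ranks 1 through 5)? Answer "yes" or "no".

no

Anti-plurality — last-place votes: E 24, B 34, A 55, D 0, C 11. Winner: D.
Borda — scores: E 250, B 312, A 186, D 146, C 346. Winner: C.
The two methods disagree.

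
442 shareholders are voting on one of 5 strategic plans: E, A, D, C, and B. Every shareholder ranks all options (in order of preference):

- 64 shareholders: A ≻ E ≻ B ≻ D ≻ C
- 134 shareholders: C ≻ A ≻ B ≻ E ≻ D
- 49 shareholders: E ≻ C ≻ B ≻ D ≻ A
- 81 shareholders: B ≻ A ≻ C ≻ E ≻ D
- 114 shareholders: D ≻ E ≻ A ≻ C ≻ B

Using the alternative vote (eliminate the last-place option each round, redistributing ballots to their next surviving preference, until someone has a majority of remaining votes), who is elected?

C

Round 1: E 49, A 64, D 114, C 134, B 81. Eliminate E.
Round 2: A 64, D 114, C 183, B 81. Eliminate A.
Round 3: D 114, C 183, B 145. Eliminate D.
Round 4: C 297, B 145. C has a majority.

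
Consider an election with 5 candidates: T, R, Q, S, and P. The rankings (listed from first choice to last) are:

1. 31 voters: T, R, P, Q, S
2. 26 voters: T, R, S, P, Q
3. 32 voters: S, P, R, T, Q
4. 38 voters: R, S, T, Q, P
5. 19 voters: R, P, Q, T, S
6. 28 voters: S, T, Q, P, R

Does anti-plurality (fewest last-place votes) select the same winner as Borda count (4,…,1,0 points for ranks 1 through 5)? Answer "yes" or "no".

Anti-plurality — last-place votes: T 0, R 28, Q 58, S 50, P 38. Winner: T.
Borda — scores: T 439, R 463, Q 163, S 406, P 269. Winner: R.
The two methods disagree.

no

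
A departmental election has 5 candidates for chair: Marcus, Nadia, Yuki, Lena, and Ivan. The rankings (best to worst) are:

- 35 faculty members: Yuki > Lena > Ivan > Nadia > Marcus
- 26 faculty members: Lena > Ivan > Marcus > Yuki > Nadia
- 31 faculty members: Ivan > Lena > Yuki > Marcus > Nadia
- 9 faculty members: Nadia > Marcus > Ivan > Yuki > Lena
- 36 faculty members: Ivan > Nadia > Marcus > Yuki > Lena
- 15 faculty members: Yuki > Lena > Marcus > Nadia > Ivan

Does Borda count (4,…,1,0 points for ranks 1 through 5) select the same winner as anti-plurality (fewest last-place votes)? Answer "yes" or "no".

no

Borda — scores: Marcus 212, Nadia 194, Yuki 333, Lena 347, Ivan 434. Winner: Ivan.
Anti-plurality — last-place votes: Marcus 35, Nadia 57, Yuki 0, Lena 45, Ivan 15. Winner: Yuki.
The two methods disagree.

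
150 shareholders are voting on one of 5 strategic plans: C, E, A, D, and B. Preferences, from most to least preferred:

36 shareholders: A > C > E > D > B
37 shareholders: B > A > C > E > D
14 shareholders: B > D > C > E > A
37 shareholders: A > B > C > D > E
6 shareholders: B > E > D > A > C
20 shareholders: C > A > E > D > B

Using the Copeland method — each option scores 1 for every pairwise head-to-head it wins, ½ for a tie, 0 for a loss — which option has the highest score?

A

C: beats E and D; loses to A and B → score 2.
E: beats D; loses to C, A, and B → score 1.
A: beats C, E, D, and B → score 4.
D: loses to C, E, A, and B → score 0.
B: beats C, E, and D; loses to A → score 3.
A has the best pairwise record.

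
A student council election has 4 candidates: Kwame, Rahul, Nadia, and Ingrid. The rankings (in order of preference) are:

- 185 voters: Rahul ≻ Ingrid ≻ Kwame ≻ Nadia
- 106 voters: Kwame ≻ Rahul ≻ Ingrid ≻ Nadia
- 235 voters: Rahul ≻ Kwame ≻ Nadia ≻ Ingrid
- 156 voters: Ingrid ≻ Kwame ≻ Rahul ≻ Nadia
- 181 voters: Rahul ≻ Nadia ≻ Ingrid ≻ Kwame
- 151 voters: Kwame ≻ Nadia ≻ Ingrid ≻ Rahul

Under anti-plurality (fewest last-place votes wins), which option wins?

Last-place votes: Kwame 181, Rahul 151, Nadia 447, Ingrid 235.
Rahul is ranked last by the fewest voters, so Rahul wins.

Rahul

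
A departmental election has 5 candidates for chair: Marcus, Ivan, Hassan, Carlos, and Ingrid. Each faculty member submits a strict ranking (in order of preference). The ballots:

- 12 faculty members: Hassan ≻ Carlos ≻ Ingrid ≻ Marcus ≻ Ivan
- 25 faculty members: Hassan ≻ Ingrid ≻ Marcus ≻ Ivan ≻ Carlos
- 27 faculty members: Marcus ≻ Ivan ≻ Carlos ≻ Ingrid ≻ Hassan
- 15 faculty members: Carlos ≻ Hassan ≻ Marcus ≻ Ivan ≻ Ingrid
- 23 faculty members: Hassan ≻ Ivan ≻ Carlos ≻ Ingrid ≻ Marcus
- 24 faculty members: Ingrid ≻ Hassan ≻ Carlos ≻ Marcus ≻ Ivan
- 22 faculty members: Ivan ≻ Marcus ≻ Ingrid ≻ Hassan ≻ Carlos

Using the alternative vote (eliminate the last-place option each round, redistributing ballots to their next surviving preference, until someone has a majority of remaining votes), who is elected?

Round 1: Marcus 27, Ivan 22, Hassan 60, Carlos 15, Ingrid 24. Eliminate Carlos.
Round 2: Marcus 27, Ivan 22, Hassan 75, Ingrid 24. Hassan has a majority.

Hassan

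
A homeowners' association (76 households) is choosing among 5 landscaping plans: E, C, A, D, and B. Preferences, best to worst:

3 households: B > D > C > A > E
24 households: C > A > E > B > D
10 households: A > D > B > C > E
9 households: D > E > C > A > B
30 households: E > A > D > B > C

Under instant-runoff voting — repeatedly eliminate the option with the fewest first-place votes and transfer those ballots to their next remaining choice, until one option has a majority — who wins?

E

Round 1: E 30, C 24, A 10, D 9, B 3. Eliminate B.
Round 2: E 30, C 24, A 10, D 12. Eliminate A.
Round 3: E 30, C 24, D 22. Eliminate D.
Round 4: E 39, C 37. E has a majority.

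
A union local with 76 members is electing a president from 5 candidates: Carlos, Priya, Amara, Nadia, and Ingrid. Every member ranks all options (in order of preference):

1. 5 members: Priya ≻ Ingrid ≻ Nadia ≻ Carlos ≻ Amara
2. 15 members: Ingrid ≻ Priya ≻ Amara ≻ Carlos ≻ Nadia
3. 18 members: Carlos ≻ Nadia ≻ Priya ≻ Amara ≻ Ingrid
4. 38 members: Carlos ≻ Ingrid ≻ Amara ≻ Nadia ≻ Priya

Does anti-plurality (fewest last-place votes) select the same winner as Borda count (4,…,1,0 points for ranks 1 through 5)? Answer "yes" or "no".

yes

Anti-plurality — last-place votes: Carlos 0, Priya 38, Amara 5, Nadia 15, Ingrid 18. Winner: Carlos.
Borda — scores: Carlos 244, Priya 101, Amara 124, Nadia 102, Ingrid 189. Winner: Carlos.
The two methods agree.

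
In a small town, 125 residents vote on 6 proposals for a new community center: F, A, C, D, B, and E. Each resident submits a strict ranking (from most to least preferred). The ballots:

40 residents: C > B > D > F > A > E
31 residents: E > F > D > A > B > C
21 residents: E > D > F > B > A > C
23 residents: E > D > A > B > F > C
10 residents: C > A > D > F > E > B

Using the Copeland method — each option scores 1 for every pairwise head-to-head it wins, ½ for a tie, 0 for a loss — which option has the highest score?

F: beats A and C; loses to D, B, and E → score 2.
A: beats C and B; loses to F, D, and E → score 2.
C: loses to F, A, D, B, and E → score 0.
D: beats F, A, C, and B; loses to E → score 4.
B: beats F and C; loses to A, D, and E → score 2.
E: beats F, A, C, D, and B → score 5.
E has the best pairwise record.

E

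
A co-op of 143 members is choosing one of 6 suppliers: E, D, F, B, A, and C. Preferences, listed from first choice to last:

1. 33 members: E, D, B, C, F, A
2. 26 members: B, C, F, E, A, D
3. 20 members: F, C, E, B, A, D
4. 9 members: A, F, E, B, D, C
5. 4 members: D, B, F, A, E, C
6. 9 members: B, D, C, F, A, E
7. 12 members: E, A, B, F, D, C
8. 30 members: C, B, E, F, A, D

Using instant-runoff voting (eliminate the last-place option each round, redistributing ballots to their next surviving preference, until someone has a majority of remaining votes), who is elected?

C

Round 1: E 45, D 4, F 20, B 35, A 9, C 30. Eliminate D.
Round 2: E 45, F 20, B 39, A 9, C 30. Eliminate A.
Round 3: E 45, F 29, B 39, C 30. Eliminate F.
Round 4: E 54, B 39, C 50. Eliminate B.
Round 5: E 58, C 85. C has a majority.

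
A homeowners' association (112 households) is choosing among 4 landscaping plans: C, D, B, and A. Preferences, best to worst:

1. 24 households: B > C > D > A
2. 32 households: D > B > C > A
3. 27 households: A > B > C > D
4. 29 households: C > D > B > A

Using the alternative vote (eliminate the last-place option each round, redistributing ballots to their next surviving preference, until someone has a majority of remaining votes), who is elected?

Round 1: C 29, D 32, B 24, A 27. Eliminate B.
Round 2: C 53, D 32, A 27. Eliminate A.
Round 3: C 80, D 32. C has a majority.

C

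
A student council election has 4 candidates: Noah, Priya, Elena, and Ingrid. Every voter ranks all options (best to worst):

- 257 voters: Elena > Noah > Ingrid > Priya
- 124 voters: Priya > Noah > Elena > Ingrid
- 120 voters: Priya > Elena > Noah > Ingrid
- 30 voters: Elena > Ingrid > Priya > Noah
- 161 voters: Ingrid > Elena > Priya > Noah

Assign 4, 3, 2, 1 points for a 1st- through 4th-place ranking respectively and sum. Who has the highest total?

Noah: 257·3 + 124·3 + 120·2 + 30·1 + 161·1 = 1574
Priya: 257·1 + 124·4 + 120·4 + 30·2 + 161·2 = 1615
Elena: 257·4 + 124·2 + 120·3 + 30·4 + 161·3 = 2239
Ingrid: 257·2 + 124·1 + 120·1 + 30·3 + 161·4 = 1492
Elena has the highest Borda score (2239).

Elena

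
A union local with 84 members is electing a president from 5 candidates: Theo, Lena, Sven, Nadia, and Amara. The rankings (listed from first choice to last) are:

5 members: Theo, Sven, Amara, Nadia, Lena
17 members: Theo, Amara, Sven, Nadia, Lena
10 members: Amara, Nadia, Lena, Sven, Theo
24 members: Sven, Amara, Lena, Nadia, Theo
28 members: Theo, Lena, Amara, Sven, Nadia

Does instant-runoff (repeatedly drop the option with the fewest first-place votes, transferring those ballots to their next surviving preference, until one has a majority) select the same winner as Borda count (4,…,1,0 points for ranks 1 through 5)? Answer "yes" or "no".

no

Instant-runoff — R1 Theo 50, Lena 0, Sven 24, Nadia 0, Amara 10 (Theo winner). Winner: Theo.
Borda — scores: Theo 200, Lena 152, Sven 183, Nadia 76, Amara 229. Winner: Amara.
The two methods disagree.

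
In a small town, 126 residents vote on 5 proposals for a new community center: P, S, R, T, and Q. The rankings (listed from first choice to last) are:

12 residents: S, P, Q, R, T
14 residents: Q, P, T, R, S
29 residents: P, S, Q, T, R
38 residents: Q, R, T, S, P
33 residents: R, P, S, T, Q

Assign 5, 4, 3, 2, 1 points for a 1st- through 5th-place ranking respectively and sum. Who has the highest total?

P: 12·4 + 14·4 + 29·5 + 38·1 + 33·4 = 419
S: 12·5 + 14·1 + 29·4 + 38·2 + 33·3 = 365
R: 12·2 + 14·2 + 29·1 + 38·4 + 33·5 = 398
T: 12·1 + 14·3 + 29·2 + 38·3 + 33·2 = 292
Q: 12·3 + 14·5 + 29·3 + 38·5 + 33·1 = 416
P has the highest Borda score (419).

P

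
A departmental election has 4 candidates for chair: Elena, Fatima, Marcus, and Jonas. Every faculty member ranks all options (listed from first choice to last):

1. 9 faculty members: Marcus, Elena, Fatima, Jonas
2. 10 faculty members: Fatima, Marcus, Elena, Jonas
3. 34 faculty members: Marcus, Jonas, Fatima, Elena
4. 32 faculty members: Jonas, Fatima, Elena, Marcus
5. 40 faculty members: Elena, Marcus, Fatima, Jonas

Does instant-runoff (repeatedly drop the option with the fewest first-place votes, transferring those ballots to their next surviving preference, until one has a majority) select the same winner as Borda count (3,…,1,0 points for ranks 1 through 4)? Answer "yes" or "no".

no

Instant-runoff — R1 Elena 40, Fatima 10, Marcus 43, Jonas 32 (Fatima out); R2 Elena 40, Marcus 53, Jonas 32 (Jonas out); R3 Elena 72, Marcus 53 (Elena winner). Winner: Elena.
Borda — scores: Elena 180, Fatima 177, Marcus 229, Jonas 164. Winner: Marcus.
The two methods disagree.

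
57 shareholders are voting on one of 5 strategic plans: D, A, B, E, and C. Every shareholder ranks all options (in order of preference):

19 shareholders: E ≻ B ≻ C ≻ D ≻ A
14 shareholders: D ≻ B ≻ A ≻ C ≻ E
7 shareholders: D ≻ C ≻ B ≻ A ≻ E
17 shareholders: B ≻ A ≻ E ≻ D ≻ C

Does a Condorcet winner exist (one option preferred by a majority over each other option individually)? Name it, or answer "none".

B vs D: 36–21 for B.
B vs A: 57–0 for B.
B vs E: 38–19 for B.
B vs C: 50–7 for B.
B beats every other option head-to-head.

B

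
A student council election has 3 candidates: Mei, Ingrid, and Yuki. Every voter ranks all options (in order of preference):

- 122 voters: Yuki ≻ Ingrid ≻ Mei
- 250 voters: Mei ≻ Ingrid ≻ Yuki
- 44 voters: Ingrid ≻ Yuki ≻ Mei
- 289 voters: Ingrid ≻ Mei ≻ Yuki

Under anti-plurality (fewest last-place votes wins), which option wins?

Ingrid

Last-place votes: Mei 166, Ingrid 0, Yuki 539.
Ingrid is ranked last by the fewest voters, so Ingrid wins.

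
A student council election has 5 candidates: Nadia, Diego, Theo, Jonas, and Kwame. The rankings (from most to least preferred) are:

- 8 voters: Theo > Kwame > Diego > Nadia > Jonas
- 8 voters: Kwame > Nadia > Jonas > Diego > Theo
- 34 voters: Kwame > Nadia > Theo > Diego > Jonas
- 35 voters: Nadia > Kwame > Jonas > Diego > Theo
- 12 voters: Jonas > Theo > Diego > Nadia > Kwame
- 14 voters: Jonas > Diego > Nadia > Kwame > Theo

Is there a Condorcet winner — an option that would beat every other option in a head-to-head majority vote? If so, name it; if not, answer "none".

Nadia vs Diego: 77–34 for Nadia.
Nadia vs Theo: 91–20 for Nadia.
Nadia vs Jonas: 85–26 for Nadia.
Nadia vs Kwame: 61–50 for Nadia.
Nadia beats every other option head-to-head.

Nadia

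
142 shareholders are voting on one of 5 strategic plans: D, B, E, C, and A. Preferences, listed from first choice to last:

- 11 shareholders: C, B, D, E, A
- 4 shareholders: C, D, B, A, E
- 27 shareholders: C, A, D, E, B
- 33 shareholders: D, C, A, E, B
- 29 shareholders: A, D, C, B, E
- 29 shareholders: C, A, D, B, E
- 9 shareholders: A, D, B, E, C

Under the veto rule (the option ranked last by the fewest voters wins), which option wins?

D

Last-place votes: D 0, B 60, E 62, C 9, A 11.
D is ranked last by the fewest voters, so D wins.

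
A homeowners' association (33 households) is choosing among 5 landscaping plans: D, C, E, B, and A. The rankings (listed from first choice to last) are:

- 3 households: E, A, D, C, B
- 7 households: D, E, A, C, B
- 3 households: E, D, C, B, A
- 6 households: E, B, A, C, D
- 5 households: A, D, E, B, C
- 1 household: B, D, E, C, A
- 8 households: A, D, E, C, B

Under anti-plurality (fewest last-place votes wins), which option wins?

E

Last-place votes: D 6, C 5, E 0, B 18, A 4.
E is ranked last by the fewest voters, so E wins.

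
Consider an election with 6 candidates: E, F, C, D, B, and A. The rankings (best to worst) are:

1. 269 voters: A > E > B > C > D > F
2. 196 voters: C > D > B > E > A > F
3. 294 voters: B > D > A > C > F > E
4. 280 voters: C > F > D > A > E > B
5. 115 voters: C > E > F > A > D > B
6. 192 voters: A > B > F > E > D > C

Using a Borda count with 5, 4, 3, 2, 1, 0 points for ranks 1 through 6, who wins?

A

E: 269·4 + 196·2 + 294·0 + 280·1 + 115·4 + 192·2 = 2592
F: 269·0 + 196·0 + 294·1 + 280·4 + 115·3 + 192·3 = 2335
C: 269·2 + 196·5 + 294·2 + 280·5 + 115·5 + 192·0 = 4081
D: 269·1 + 196·4 + 294·4 + 280·3 + 115·1 + 192·1 = 3376
B: 269·3 + 196·3 + 294·5 + 280·0 + 115·0 + 192·4 = 3633
A: 269·5 + 196·1 + 294·3 + 280·2 + 115·2 + 192·5 = 4173
A has the highest Borda score (4173).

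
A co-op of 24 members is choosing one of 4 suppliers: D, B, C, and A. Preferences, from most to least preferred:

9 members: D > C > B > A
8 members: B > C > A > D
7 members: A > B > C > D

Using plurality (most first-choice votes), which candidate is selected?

D

First-place votes: D 9, B 8, C 0, A 7.
D has the most first-place votes.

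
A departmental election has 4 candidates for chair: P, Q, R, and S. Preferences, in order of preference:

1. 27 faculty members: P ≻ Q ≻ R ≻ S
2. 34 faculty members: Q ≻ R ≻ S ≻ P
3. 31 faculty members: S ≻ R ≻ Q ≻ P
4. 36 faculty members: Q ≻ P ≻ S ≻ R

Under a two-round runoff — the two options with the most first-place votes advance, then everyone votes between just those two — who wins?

Q

Round 1 first-place votes: P 27, Q 70, R 0, S 31.
Q and S advance.
Runoff: Q is preferred to S by 97 voters; S by 31.
Q wins the runoff.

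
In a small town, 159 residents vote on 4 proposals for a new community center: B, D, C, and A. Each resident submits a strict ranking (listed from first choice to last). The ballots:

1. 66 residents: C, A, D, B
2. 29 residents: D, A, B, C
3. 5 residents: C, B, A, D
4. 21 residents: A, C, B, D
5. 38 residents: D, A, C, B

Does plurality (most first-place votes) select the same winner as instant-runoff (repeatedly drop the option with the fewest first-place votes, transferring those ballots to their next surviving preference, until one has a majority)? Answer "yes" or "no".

yes

Plurality — first-place votes: B 0, D 67, C 71, A 21. Winner: C.
Instant-runoff — R1 B 0, D 67, C 71, A 21 (B out); R2 D 67, C 71, A 21 (A out); R3 D 67, C 92 (C winner). Winner: C.
The two methods agree.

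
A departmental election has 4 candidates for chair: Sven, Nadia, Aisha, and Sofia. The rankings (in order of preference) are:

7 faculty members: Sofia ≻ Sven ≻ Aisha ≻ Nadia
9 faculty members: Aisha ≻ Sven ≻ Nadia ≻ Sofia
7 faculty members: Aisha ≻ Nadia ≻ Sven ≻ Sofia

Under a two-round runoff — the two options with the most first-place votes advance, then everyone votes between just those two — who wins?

Aisha

Round 1 first-place votes: Sven 0, Nadia 0, Aisha 16, Sofia 7.
Aisha and Sofia advance.
Runoff: Aisha is preferred to Sofia by 16 voters; Sofia by 7.
Aisha wins the runoff.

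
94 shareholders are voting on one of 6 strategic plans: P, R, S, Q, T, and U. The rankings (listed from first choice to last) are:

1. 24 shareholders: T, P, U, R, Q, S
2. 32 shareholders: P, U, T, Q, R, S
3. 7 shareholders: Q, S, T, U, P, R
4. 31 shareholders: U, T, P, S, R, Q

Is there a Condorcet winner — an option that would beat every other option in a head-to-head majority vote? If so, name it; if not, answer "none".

none

Checking pairwise contests:
T beats P 62–32.
P beats R 94–0.
P beats S 87–7.
P beats Q 87–7.
U beats T 63–31.
P beats U 56–38.
Every option loses at least one head-to-head, so there is no Condorcet winner.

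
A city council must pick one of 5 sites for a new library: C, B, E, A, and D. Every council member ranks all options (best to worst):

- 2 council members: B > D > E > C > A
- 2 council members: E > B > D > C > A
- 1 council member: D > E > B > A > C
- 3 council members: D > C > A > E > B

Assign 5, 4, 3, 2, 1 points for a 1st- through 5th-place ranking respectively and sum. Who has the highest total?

D

C: 2·2 + 2·2 + 1·1 + 3·4 = 21
B: 2·5 + 2·4 + 1·3 + 3·1 = 24
E: 2·3 + 2·5 + 1·4 + 3·2 = 26
A: 2·1 + 2·1 + 1·2 + 3·3 = 15
D: 2·4 + 2·3 + 1·5 + 3·5 = 34
D has the highest Borda score (34).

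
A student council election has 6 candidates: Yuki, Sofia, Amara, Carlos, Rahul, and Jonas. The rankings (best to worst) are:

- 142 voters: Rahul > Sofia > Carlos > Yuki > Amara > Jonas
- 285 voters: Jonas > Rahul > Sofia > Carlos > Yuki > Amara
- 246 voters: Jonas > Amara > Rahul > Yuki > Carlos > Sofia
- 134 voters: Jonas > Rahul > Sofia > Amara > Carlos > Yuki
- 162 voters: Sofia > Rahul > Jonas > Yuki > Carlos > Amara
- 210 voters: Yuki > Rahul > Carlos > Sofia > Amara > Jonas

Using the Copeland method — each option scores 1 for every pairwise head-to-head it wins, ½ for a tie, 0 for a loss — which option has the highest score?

Yuki: beats Amara and Carlos; loses to Sofia, Rahul, and Jonas → score 2.
Sofia: beats Yuki, Amara, and Carlos; loses to Rahul and Jonas → score 3.
Amara: loses to Yuki, Sofia, Carlos, Rahul, and Jonas → score 0.
Carlos: beats Amara; loses to Yuki, Sofia, Rahul, and Jonas → score 1.
Rahul: beats Yuki, Sofia, Amara, and Carlos; loses to Jonas → score 4.
Jonas: beats Yuki, Sofia, Amara, Carlos, and Rahul → score 5.
Jonas has the best pairwise record.

Jonas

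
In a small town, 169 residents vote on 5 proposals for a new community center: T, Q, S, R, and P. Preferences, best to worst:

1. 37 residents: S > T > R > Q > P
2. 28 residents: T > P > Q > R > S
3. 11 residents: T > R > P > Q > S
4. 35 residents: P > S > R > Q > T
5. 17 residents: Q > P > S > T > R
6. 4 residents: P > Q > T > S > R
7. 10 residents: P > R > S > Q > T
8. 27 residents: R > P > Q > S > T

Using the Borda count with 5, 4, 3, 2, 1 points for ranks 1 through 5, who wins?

T: 37·4 + 28·5 + 11·5 + 35·1 + 17·2 + 4·3 + 10·1 + 27·1 = 461
Q: 37·2 + 28·3 + 11·2 + 35·2 + 17·5 + 4·4 + 10·2 + 27·3 = 452
S: 37·5 + 28·1 + 11·1 + 35·4 + 17·3 + 4·2 + 10·3 + 27·2 = 507
R: 37·3 + 28·2 + 11·4 + 35·3 + 17·1 + 4·1 + 10·4 + 27·5 = 512
P: 37·1 + 28·4 + 11·3 + 35·5 + 17·4 + 4·5 + 10·5 + 27·4 = 603
P has the highest Borda score (603).

P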